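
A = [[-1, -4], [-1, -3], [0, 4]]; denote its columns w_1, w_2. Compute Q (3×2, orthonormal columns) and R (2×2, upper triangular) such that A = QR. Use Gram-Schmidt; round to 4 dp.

e_1 = w_1/‖w_1‖ = (-1, -1, 0)/1.4142 = (-0.7071, -0.7071, 0.0000).
r_{12} = e_1·w_2 = 4.9497.
u_2 = w_2 − 4.9497·e_1 = (-0.5000, 0.5000, 4.0000).
‖u_2‖ = 4.0620, so e_2 = (-0.1231, 0.1231, 0.9847).

Q = [[-0.7071, -0.1231], [-0.7071, 0.1231], [0.0000, 0.9847]], R = [[1.4142, 4.9497], [0.0000, 4.0620]]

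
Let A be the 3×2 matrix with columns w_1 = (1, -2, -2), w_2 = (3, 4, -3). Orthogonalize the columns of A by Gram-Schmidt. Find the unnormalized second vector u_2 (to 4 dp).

u_2 = (2.8889, 4.2222, -2.7778)

q_1 = w_1/‖w_1‖ = (1, -2, -2)/3.0000 = (0.3333, -0.6667, -0.6667).
r_{12} = q_1·w_2 = 0.3333.
u_2 = w_2 − 0.3333·q_1 = (2.8889, 4.2222, -2.7778).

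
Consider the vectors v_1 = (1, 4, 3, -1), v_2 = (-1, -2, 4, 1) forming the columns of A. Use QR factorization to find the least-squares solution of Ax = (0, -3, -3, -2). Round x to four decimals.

x = (-0.6814, -0.3017)

v_1 = (1, 4, 3, -1); ‖v_1‖ = 5.1962, so e_1 = (0.1925, 0.7698, 0.5774, -0.1925).
e_1·v_2 = 0.1925·(-1) + 0.7698·(-2) + 0.5774·4 + (-0.1925)·1 = 0.3849.
u_2 = v_2 − 0.3849·e_1 = (-1.0741, -2.2963, 3.7778, 1.0741).
‖u_2‖ = 4.6746, so e_2 = (-0.2298, -0.4912, 0.8082, 0.2298).
Qᵀb = (-3.6566, -1.4103).
Back-substitute: x_2 = -1.4103/4.6746 = -0.3017.
x_1 = (-3.6566 − 0.3849·(-0.3017))/5.1962 = -0.6814.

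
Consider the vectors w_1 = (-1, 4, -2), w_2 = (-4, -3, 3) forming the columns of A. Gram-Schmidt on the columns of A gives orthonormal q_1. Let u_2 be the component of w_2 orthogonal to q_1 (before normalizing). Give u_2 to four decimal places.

w_1 = (-1, 4, -2); ‖w_1‖ = 4.5826, so q_1 = (-0.2182, 0.8729, -0.4364).
q_1·w_2 = (-0.2182)·(-4) + 0.8729·(-3) + (-0.4364)·3 = -3.0551.
u_2 = w_2 + 3.0551·q_1 = (-4.6667, -0.3333, 1.6667).

u_2 = (-4.6667, -0.3333, 1.6667)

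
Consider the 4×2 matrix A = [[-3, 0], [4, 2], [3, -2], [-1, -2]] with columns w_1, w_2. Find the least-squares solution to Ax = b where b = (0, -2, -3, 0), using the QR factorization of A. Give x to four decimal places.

x = (-0.5248, 0.3416)

w_1 = (-3, 4, 3, -1); ‖w_1‖ = 5.9161, so q_1 = (-0.5071, 0.6761, 0.5071, -0.1690).
q_1·w_2 = (-0.5071)·0 + 0.6761·2 + 0.5071·(-2) + (-0.1690)·(-2) = 0.6761.
u_2 = w_2 − 0.6761·q_1 = (0.3429, 1.5429, -2.3429, -1.8857).
‖u_2‖ = 3.3975, so q_2 = (0.1009, 0.4541, -0.6896, -0.5550).
Qᵀb = (-2.8735, 1.1605).
Back-substitute: x_2 = 1.1605/3.3975 = 0.3416.
x_1 = (-2.8735 − 0.6761·0.3416)/5.9161 = -0.5248.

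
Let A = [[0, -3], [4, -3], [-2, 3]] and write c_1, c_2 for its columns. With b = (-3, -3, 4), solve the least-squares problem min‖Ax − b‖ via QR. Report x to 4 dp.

x = (0.0000, 1.1111)

q_1 = c_1/‖c_1‖ = (0, 4, -2)/4.4721 = (0.0000, 0.8944, -0.4472).
r_{12} = q_1·c_2 = -4.0249.
u_2 = c_2 + 4.0249·q_1 = (-3.0000, 0.6000, 1.2000).
‖u_2‖ = 3.2863, so q_2 = (-0.9129, 0.1826, 0.3651).
Qᵀb = (-4.4721, 3.6515).
Back-substitute: x_2 = 3.6515/3.2863 = 1.1111.
x_1 = (-4.4721 + 4.0249·1.1111)/4.4721 = 0.0000.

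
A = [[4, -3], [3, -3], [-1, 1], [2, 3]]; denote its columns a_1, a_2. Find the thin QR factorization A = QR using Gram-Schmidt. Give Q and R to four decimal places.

Q = [[0.7303, -0.1964], [0.5477, -0.3173], [-0.1826, 0.1058], [0.3651, 0.9217]], R = [[5.4772, -2.9212], [0.0000, 4.4121]]

q_1 = a_1/‖a_1‖ = (4, 3, -1, 2)/5.4772 = (0.7303, 0.5477, -0.1826, 0.3651).
r_{12} = q_1·a_2 = -2.9212.
u_2 = a_2 + 2.9212·q_1 = (-0.8667, -1.4000, 0.4667, 4.0667).
‖u_2‖ = 4.4121, so q_2 = (-0.1964, -0.3173, 0.1058, 0.9217).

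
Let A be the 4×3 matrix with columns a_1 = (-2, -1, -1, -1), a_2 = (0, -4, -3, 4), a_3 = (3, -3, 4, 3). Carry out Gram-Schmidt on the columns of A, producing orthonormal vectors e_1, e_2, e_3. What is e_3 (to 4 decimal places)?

a_1 = (-2, -1, -1, -1); ‖a_1‖ = 2.6458, so e_1 = (-0.7559, -0.3780, -0.3780, -0.3780).
e_1·a_2 = (-0.7559)·0 + (-0.3780)·(-4) + (-0.3780)·(-3) + (-0.3780)·4 = 1.1339.
u_2 = a_2 − 1.1339·e_1 = (0.8571, -3.5714, -2.5714, 4.4286).
‖u_2‖ = 6.3019, so e_2 = (0.1360, -0.5667, -0.4080, 0.7027).
e_1·a_3 = (-0.7559)·3 + (-0.3780)·(-3) + (-0.3780)·4 + (-0.3780)·3 = -3.7796; e_2·a_3 = 0.1360·3 + (-0.5667)·(-3) + (-0.4080)·4 + 0.7027·3 = 2.5842.
u_3 = a_3 + 3.7796·e_1 − 2.5842·e_2 = (-0.2086, -2.9640, 3.6259, -0.2446).
‖u_3‖ = 4.6942, so e_3 = (-0.0444, -0.6314, 0.7724, -0.0521).

e_3 = (-0.0444, -0.6314, 0.7724, -0.0521)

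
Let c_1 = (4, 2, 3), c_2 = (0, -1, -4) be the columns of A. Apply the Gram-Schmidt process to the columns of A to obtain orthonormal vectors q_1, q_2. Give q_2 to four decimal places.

q_2 = (0.6034, -0.0108, -0.7974)

c_1 = (4, 2, 3); ‖c_1‖ = 5.3852, so q_1 = (0.7428, 0.3714, 0.5571).
q_1·c_2 = 0.7428·0 + 0.3714·(-1) + 0.5571·(-4) = -2.5997.
u_2 = c_2 + 2.5997·q_1 = (1.9310, -0.0345, -2.5517).
‖u_2‖ = 3.2002, so q_2 = (0.6034, -0.0108, -0.7974).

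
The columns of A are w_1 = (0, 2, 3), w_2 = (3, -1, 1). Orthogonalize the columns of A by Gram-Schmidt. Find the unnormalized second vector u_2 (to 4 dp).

w_1 = (0, 2, 3); ‖w_1‖ = 3.6056, so q_1 = (0.0000, 0.5547, 0.8321).
q_1·w_2 = 0.0000·3 + 0.5547·(-1) + 0.8321·1 = 0.2774.
u_2 = w_2 − 0.2774·q_1 = (3.0000, -1.1538, 0.7692).

u_2 = (3.0000, -1.1538, 0.7692)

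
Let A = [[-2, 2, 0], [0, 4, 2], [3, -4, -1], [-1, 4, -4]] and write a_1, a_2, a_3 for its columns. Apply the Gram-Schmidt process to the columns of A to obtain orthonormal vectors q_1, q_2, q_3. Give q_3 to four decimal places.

q_3 = (0.0107, 0.5368, -0.2603, -0.8025)

q_1 = a_1/‖a_1‖ = (-2, 0, 3, -1)/3.7417 = (-0.5345, 0.0000, 0.8018, -0.2673).
r_{12} = q_1·a_2 = -5.3452.
u_2 = a_2 + 5.3452·q_1 = (-0.8571, 4.0000, 0.2857, 2.5714).
‖u_2‖ = 4.8403, so q_2 = (-0.1771, 0.8264, 0.0590, 0.5313).
r_{13} = q_1·a_3 = 0.2673; r_{23} = q_2·a_3 = -0.5313.
u_3 = a_3 − 0.2673·q_1 + 0.5313·q_2 = (0.0488, 2.4390, -1.1829, -3.6463).
‖u_3‖ = 4.5438, so q_3 = (0.0107, 0.5368, -0.2603, -0.8025).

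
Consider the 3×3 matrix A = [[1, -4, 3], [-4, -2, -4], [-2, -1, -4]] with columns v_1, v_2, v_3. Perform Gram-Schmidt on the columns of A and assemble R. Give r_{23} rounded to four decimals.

e_1 = v_1/‖v_1‖ = (1, -4, -2)/4.5826 = (0.2182, -0.8729, -0.4364).
r_{12} = e_1·v_2 = 1.3093.
u_2 = v_2 − 1.3093·e_1 = (-4.2857, -0.8571, -0.4286).
‖u_2‖ = 4.3916, so e_2 = (-0.9759, -0.1952, -0.0976).
r_{23} = e_2·v_3 = -1.7566.

r_{23} = -1.7566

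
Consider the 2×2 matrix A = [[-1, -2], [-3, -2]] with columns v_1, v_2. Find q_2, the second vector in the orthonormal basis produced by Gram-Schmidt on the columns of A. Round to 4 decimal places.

v_1 = (-1, -3); ‖v_1‖ = 3.1623, so q_1 = (-0.3162, -0.9487).
q_1·v_2 = (-0.3162)·(-2) + (-0.9487)·(-2) = 2.5298.
u_2 = v_2 − 2.5298·q_1 = (-1.2000, 0.4000).
‖u_2‖ = 1.2649, so q_2 = (-0.9487, 0.3162).

q_2 = (-0.9487, 0.3162)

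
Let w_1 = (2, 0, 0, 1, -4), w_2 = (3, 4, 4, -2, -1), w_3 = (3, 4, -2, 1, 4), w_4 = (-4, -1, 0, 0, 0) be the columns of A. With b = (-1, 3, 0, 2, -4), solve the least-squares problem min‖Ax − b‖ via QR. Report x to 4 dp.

e_1 = w_1/‖w_1‖ = (2, 0, 0, 1, -4)/4.5826 = (0.4364, 0.0000, 0.0000, 0.2182, -0.8729).
r_{12} = e_1·w_2 = 1.7457.
u_2 = w_2 − 1.7457·e_1 = (2.2381, 4.0000, 4.0000, -2.3810, 0.5238).
‖u_2‖ = 6.5538, so e_2 = (0.3415, 0.6103, 0.6103, -0.3633, 0.0799).
r_{13} = e_1·w_3 = -1.9640; r_{23} = e_2·w_3 = 2.2016.
u_3 = w_3 + 1.9640·e_1 − 2.2016·e_2 = (3.1053, 2.6563, -3.3437, 2.2284, 2.1098).
‖u_3‖ = 6.1070, so e_3 = (0.5085, 0.4350, -0.5475, 0.3649, 0.3455).
r_{14} = e_1·w_4 = -1.7457; r_{24} = e_2·w_4 = -1.9763; r_{34} = e_3·w_4 = -2.4689.
u_4 = w_4 + 1.7457·e_1 + 1.9763·e_2 + 2.4689·e_3 = (-1.3078, 1.2801, -0.1455, 0.5638, -0.5129).
‖u_4‖ = 1.9878, so e_4 = (-0.6579, 0.6440, -0.0732, 0.2837, -0.2581).
Qᵀb = (3.4915, 0.4432, 0.1443, 4.1894).
Back-substitute: x_4 = 4.1894/1.9878 = 2.1076.
x_3 = (0.1443 + 2.4689·2.1076)/6.1070 = 0.8757.
x_2 = (0.4432 − 2.2016·0.8757 + 1.9763·2.1076)/6.5538 = 0.4090.
x_1 = (3.4915 − 1.7457·0.4090 + 1.9640·0.8757 + 1.7457·2.1076)/4.5826 = 1.7843.

x = (1.7843, 0.4090, 0.8757, 2.1076)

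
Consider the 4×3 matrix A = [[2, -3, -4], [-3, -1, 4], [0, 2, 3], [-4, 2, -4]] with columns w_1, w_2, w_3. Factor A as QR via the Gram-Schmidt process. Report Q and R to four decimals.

q_1 = w_1/‖w_1‖ = (2, -3, 0, -4)/5.3852 = (0.3714, -0.5571, 0.0000, -0.7428).
r_{12} = q_1·w_2 = -2.0426.
u_2 = w_2 + 2.0426·q_1 = (-2.2414, -2.1379, 2.0000, 0.4828).
‖u_2‖ = 3.7185, so q_2 = (-0.6028, -0.5749, 0.5378, 0.1298).
r_{13} = q_1·w_3 = -0.7428; r_{23} = q_2·w_3 = 1.2055.
u_3 = w_3 + 0.7428·q_1 − 1.2055·q_2 = (-2.9975, 4.2793, 2.3516, -4.7082).
‖u_3‖ = 7.4159, so q_3 = (-0.4042, 0.5770, 0.3171, -0.6349).

Q = [[0.3714, -0.6028, -0.4042], [-0.5571, -0.5749, 0.5770], [0.0000, 0.5378, 0.3171], [-0.7428, 0.1298, -0.6349]], R = [[5.3852, -2.0426, -0.7428], [0.0000, 3.7185, 1.2055], [0.0000, 0.0000, 7.4159]]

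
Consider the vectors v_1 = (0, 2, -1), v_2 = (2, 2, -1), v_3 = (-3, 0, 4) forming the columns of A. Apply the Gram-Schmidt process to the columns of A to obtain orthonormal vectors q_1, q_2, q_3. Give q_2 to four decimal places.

q_2 = (1.0000, 0.0000, 0.0000)

v_1 = (0, 2, -1); ‖v_1‖ = 2.2361, so q_1 = (0.0000, 0.8944, -0.4472).
q_1·v_2 = 0.0000·2 + 0.8944·2 + (-0.4472)·(-1) = 2.2361.
u_2 = v_2 − 2.2361·q_1 = (2.0000, 0.0000, 0.0000).
‖u_2‖ = 2.0000, so q_2 = (1.0000, 0.0000, 0.0000).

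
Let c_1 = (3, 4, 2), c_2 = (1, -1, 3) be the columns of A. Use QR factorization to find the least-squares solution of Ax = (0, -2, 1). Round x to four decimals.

x = (-0.3095, 0.5952)

q_1 = c_1/‖c_1‖ = (3, 4, 2)/5.3852 = (0.5571, 0.7428, 0.3714).
r_{12} = q_1·c_2 = 0.9285.
u_2 = c_2 − 0.9285·q_1 = (0.4828, -1.6897, 2.6552).
‖u_2‖ = 3.1840, so q_2 = (0.1516, -0.5307, 0.8339).
Qᵀb = (-1.1142, 1.8952).
Back-substitute: x_2 = 1.8952/3.1840 = 0.5952.
x_1 = (-1.1142 − 0.9285·0.5952)/5.3852 = -0.3095.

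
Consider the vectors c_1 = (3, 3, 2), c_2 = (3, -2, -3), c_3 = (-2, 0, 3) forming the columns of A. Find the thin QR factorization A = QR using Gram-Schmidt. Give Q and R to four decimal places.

c_1 = (3, 3, 2); ‖c_1‖ = 4.6904, so q_1 = (0.6396, 0.6396, 0.4264).
q_1·c_2 = 0.6396·3 + 0.6396·(-2) + 0.4264·(-3) = -0.6396.
u_2 = c_2 + 0.6396·q_1 = (3.4091, -1.5909, -2.7273).
‖u_2‖ = 4.6466, so q_2 = (0.7337, -0.3424, -0.5869).
q_1·c_3 = 0.6396·(-2) + 0.6396·0 + 0.4264·3 = 0.0000; q_2·c_3 = 0.7337·(-2) + (-0.3424)·0 + (-0.5869)·3 = -3.2282.
u_3 = c_3 + 0.0000·q_1 + 3.2282·q_2 = (0.3684, -1.1053, 1.1053).
‖u_3‖ = 1.6059, so q_3 = (0.2294, -0.6882, 0.6882).

Q = [[0.6396, 0.7337, 0.2294], [0.6396, -0.3424, -0.6882], [0.4264, -0.5869, 0.6882]], R = [[4.6904, -0.6396, 0.0000], [0.0000, 4.6466, -3.2282], [0.0000, 0.0000, 1.6059]]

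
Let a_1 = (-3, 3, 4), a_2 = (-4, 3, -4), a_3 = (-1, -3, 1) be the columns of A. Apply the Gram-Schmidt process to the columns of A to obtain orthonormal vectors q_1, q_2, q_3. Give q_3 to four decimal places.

q_1 = a_1/‖a_1‖ = (-3, 3, 4)/5.8310 = (-0.5145, 0.5145, 0.6860).
r_{12} = q_1·a_2 = 0.8575.
u_2 = a_2 − 0.8575·q_1 = (-3.5588, 2.5588, -4.5882).
‖u_2‖ = 6.3454, so q_2 = (-0.5608, 0.4033, -0.7231).
r_{13} = q_1·a_3 = -0.3430; r_{23} = q_2·a_3 = -1.3720.
u_3 = a_3 + 0.3430·q_1 + 1.3720·q_2 = (-1.9459, -2.2703, 0.2432).
‖u_3‖ = 3.0000, so q_3 = (-0.6486, -0.7568, 0.0811).

q_3 = (-0.6486, -0.7568, 0.0811)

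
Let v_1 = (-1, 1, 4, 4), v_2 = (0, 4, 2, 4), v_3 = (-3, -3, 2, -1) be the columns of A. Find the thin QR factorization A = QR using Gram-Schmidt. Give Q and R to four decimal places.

Q = [[-0.1715, 0.2289, -0.9045], [0.1715, 0.8830, 0.3015], [0.6860, -0.3597, 0.0000], [0.6860, 0.1962, -0.3015]], R = [[5.8310, 4.8020, 0.6860], [0.0000, 3.5974, -4.2515], [0.0000, 0.0000, 2.1106]]

v_1 = (-1, 1, 4, 4); ‖v_1‖ = 5.8310, so e_1 = (-0.1715, 0.1715, 0.6860, 0.6860).
e_1·v_2 = (-0.1715)·0 + 0.1715·4 + 0.6860·2 + 0.6860·4 = 4.8020.
u_2 = v_2 − 4.8020·e_1 = (0.8235, 3.1765, -1.2941, 0.7059).
‖u_2‖ = 3.5974, so e_2 = (0.2289, 0.8830, -0.3597, 0.1962).
e_1·v_3 = (-0.1715)·(-3) + 0.1715·(-3) + 0.6860·2 + 0.6860·(-1) = 0.6860; e_2·v_3 = 0.2289·(-3) + 0.8830·(-3) + (-0.3597)·2 + 0.1962·(-1) = -4.2515.
u_3 = v_3 − 0.6860·e_1 + 4.2515·e_2 = (-1.9091, 0.6364, 0.0000, -0.6364).
‖u_3‖ = 2.1106, so e_3 = (-0.9045, 0.3015, 0.0000, -0.3015).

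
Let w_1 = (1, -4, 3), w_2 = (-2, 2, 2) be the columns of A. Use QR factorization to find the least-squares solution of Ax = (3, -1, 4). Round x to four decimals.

x = (0.7703, 0.2568)

w_1 = (1, -4, 3); ‖w_1‖ = 5.0990, so e_1 = (0.1961, -0.7845, 0.5883).
e_1·w_2 = 0.1961·(-2) + (-0.7845)·2 + 0.5883·2 = -0.7845.
u_2 = w_2 + 0.7845·e_1 = (-1.8462, 1.3846, 2.4615).
‖u_2‖ = 3.3741, so e_2 = (-0.5472, 0.4104, 0.7295).
Qᵀb = (3.7262, 0.8663).
Back-substitute: x_2 = 0.8663/3.3741 = 0.2568.
x_1 = (3.7262 + 0.7845·0.2568)/5.0990 = 0.7703.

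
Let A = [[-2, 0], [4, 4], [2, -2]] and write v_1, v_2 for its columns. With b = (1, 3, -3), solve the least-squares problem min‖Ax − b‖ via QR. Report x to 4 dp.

x = (-0.4048, 1.1429)

v_1 = (-2, 4, 2); ‖v_1‖ = 4.8990, so q_1 = (-0.4082, 0.8165, 0.4082).
q_1·v_2 = (-0.4082)·0 + 0.8165·4 + 0.4082·(-2) = 2.4495.
u_2 = v_2 − 2.4495·q_1 = (1.0000, 2.0000, -3.0000).
‖u_2‖ = 3.7417, so q_2 = (0.2673, 0.5345, -0.8018).
Qᵀb = (0.8165, 4.2762).
Back-substitute: x_2 = 4.2762/3.7417 = 1.1429.
x_1 = (0.8165 − 2.4495·1.1429)/4.8990 = -0.4048.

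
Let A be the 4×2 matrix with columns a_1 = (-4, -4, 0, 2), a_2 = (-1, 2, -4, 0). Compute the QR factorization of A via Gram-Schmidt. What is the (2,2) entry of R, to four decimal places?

a_1 = (-4, -4, 0, 2); ‖a_1‖ = 6.0000, so e_1 = (-0.6667, -0.6667, 0.0000, 0.3333).
e_1·a_2 = (-0.6667)·(-1) + (-0.6667)·2 + 0.0000·(-4) + 0.3333·0 = -0.6667.
u_2 = a_2 + 0.6667·e_1 = (-1.4444, 1.5556, -4.0000, 0.2222).
r_{22} = ‖u_2‖ = 4.5338.

r_{22} = 4.5338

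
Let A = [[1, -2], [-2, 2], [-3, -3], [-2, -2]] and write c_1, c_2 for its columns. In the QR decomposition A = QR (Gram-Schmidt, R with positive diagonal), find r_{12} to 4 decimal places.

c_1 = (1, -2, -3, -2); ‖c_1‖ = 4.2426, so q_1 = (0.2357, -0.4714, -0.7071, -0.4714).
r_{12} = q_1·c_2 = 1.6499.

r_{12} = 1.6499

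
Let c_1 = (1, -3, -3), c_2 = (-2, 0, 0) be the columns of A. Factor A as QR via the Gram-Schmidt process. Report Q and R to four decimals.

q_1 = c_1/‖c_1‖ = (1, -3, -3)/4.3589 = (0.2294, -0.6882, -0.6882).
r_{12} = q_1·c_2 = -0.4588.
u_2 = c_2 + 0.4588·q_1 = (-1.8947, -0.3158, -0.3158).
‖u_2‖ = 1.9467, so q_2 = (-0.9733, -0.1622, -0.1622).

Q = [[0.2294, -0.9733], [-0.6882, -0.1622], [-0.6882, -0.1622]], R = [[4.3589, -0.4588], [0.0000, 1.9467]]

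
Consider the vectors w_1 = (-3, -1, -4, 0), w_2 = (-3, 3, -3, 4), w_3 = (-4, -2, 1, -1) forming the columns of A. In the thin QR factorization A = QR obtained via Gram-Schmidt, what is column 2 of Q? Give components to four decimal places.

q_1 = w_1/‖w_1‖ = (-3, -1, -4, 0)/5.0990 = (-0.5883, -0.1961, -0.7845, 0.0000).
r_{12} = q_1·w_2 = 3.5301.
u_2 = w_2 − 3.5301·q_1 = (-0.9231, 3.6923, -0.2308, 4.0000).
‖u_2‖ = 5.5262, so q_2 = (-0.1670, 0.6682, -0.0418, 0.7238).

q_2 = (-0.1670, 0.6682, -0.0418, 0.7238)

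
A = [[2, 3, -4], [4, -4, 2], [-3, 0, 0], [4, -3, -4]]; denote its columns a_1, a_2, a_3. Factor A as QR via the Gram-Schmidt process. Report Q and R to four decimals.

Q = [[0.2981, 0.8251, -0.1315], [0.5963, -0.4240, 0.4594], [-0.4472, -0.3042, -0.4671], [0.5963, -0.2166, -0.7440]], R = [[6.7082, -3.2796, -2.3851], [0.0000, 4.8212, -3.2818], [0.0000, 0.0000, 4.4205]]

a_1 = (2, 4, -3, 4); ‖a_1‖ = 6.7082, so q_1 = (0.2981, 0.5963, -0.4472, 0.5963).
q_1·a_2 = 0.2981·3 + 0.5963·(-4) + (-0.4472)·0 + 0.5963·(-3) = -3.2796.
u_2 = a_2 + 3.2796·q_1 = (3.9778, -2.0444, -1.4667, -1.0444).
‖u_2‖ = 4.8212, so q_2 = (0.8251, -0.4240, -0.3042, -0.2166).
q_1·a_3 = 0.2981·(-4) + 0.5963·2 + (-0.4472)·0 + 0.5963·(-4) = -2.3851; q_2·a_3 = 0.8251·(-4) + (-0.4240)·2 + (-0.3042)·0 + (-0.2166)·(-4) = -3.2818.
u_3 = a_3 + 2.3851·q_1 + 3.2818·q_2 = (-0.5813, 2.0306, -2.0650, -3.2887).
‖u_3‖ = 4.4205, so q_3 = (-0.1315, 0.4594, -0.4671, -0.7440).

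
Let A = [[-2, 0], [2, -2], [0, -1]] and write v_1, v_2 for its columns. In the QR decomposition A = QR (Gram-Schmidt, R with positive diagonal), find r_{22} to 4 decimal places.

r_{22} = 1.7321

v_1 = (-2, 2, 0); ‖v_1‖ = 2.8284, so e_1 = (-0.7071, 0.7071, 0.0000).
e_1·v_2 = (-0.7071)·0 + 0.7071·(-2) + 0.0000·(-1) = -1.4142.
u_2 = v_2 + 1.4142·e_1 = (-1.0000, -1.0000, -1.0000).
r_{22} = ‖u_2‖ = 1.7321.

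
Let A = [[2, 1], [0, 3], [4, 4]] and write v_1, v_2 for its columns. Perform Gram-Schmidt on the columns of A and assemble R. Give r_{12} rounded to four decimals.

q_1 = v_1/‖v_1‖ = (2, 0, 4)/4.4721 = (0.4472, 0.0000, 0.8944).
r_{12} = q_1·v_2 = 4.0249.

r_{12} = 4.0249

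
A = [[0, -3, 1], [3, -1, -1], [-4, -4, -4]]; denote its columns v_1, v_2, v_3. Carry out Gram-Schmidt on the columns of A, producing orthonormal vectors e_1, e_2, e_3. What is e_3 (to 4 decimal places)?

v_1 = (0, 3, -4); ‖v_1‖ = 5.0000, so e_1 = (0.0000, 0.6000, -0.8000).
e_1·v_2 = 0.0000·(-3) + 0.6000·(-1) + (-0.8000)·(-4) = 2.6000.
u_2 = v_2 − 2.6000·e_1 = (-3.0000, -2.5600, -1.9200).
‖u_2‖ = 4.3863, so e_2 = (-0.6839, -0.5836, -0.4377).
e_1·v_3 = 0.0000·1 + 0.6000·(-1) + (-0.8000)·(-4) = 2.6000; e_2·v_3 = (-0.6839)·1 + (-0.5836)·(-1) + (-0.4377)·(-4) = 1.6506.
u_3 = v_3 − 2.6000·e_1 − 1.6506·e_2 = (2.1289, -1.5967, -1.1975).
‖u_3‖ = 2.9181, so e_3 = (0.7295, -0.5472, -0.4104).

e_3 = (0.7295, -0.5472, -0.4104)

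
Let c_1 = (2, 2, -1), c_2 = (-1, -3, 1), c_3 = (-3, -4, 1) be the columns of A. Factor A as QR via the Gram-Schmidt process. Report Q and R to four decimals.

c_1 = (2, 2, -1); ‖c_1‖ = 3.0000, so q_1 = (0.6667, 0.6667, -0.3333).
q_1·c_2 = 0.6667·(-1) + 0.6667·(-3) + (-0.3333)·1 = -3.0000.
u_2 = c_2 + 3.0000·q_1 = (1.0000, -1.0000, 0.0000).
‖u_2‖ = 1.4142, so q_2 = (0.7071, -0.7071, 0.0000).
q_1·c_3 = 0.6667·(-3) + 0.6667·(-4) + (-0.3333)·1 = -5.0000; q_2·c_3 = 0.7071·(-3) + (-0.7071)·(-4) + 0.0000·1 = 0.7071.
u_3 = c_3 + 5.0000·q_1 − 0.7071·q_2 = (-0.1667, -0.1667, -0.6667).
‖u_3‖ = 0.7071, so q_3 = (-0.2357, -0.2357, -0.9428).

Q = [[0.6667, 0.7071, -0.2357], [0.6667, -0.7071, -0.2357], [-0.3333, 0.0000, -0.9428]], R = [[3.0000, -3.0000, -5.0000], [0.0000, 1.4142, 0.7071], [0.0000, 0.0000, 0.7071]]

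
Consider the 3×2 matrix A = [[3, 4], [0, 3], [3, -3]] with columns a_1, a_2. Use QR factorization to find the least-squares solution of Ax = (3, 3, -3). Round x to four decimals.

x = (-0.1493, 0.8955)

a_1 = (3, 0, 3); ‖a_1‖ = 4.2426, so q_1 = (0.7071, 0.0000, 0.7071).
q_1·a_2 = 0.7071·4 + 0.0000·3 + 0.7071·(-3) = 0.7071.
u_2 = a_2 − 0.7071·q_1 = (3.5000, 3.0000, -3.5000).
‖u_2‖ = 5.7879, so q_2 = (0.6047, 0.5183, -0.6047).
Qᵀb = (0.0000, 5.1832).
Back-substitute: x_2 = 5.1832/5.7879 = 0.8955.
x_1 = (0.0000 − 0.7071·0.8955)/4.2426 = -0.1493.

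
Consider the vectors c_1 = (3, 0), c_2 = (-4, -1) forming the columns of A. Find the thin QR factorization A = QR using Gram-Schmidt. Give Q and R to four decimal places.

c_1 = (3, 0); ‖c_1‖ = 3.0000, so e_1 = (1.0000, 0.0000).
e_1·c_2 = 1.0000·(-4) + 0.0000·(-1) = -4.0000.
u_2 = c_2 + 4.0000·e_1 = (0.0000, -1.0000).
‖u_2‖ = 1.0000, so e_2 = (0.0000, -1.0000).

Q = [[1.0000, 0.0000], [0.0000, -1.0000]], R = [[3.0000, -4.0000], [0.0000, 1.0000]]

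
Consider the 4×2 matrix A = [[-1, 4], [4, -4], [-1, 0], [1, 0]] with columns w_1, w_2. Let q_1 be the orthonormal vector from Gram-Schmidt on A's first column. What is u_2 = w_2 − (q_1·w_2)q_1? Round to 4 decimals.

u_2 = (2.9474, 0.2105, -1.0526, 1.0526)

w_1 = (-1, 4, -1, 1); ‖w_1‖ = 4.3589, so q_1 = (-0.2294, 0.9177, -0.2294, 0.2294).
q_1·w_2 = (-0.2294)·4 + 0.9177·(-4) + (-0.2294)·0 + 0.2294·0 = -4.5883.
u_2 = w_2 + 4.5883·q_1 = (2.9474, 0.2105, -1.0526, 1.0526).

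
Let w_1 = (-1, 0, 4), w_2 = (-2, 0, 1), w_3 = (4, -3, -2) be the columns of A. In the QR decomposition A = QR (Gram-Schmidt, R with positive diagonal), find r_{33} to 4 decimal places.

r_{33} = 3.0000

w_1 = (-1, 0, 4); ‖w_1‖ = 4.1231, so e_1 = (-0.2425, 0.0000, 0.9701).
e_1·w_2 = (-0.2425)·(-2) + 0.0000·0 + 0.9701·1 = 1.4552.
u_2 = w_2 − 1.4552·e_1 = (-1.6471, 0.0000, -0.4118).
‖u_2‖ = 1.6977, so e_2 = (-0.9701, 0.0000, -0.2425).
e_1·w_3 = (-0.2425)·4 + 0.0000·(-3) + 0.9701·(-2) = -2.9104; e_2·w_3 = (-0.9701)·4 + 0.0000·(-3) + (-0.2425)·(-2) = -3.3955.
u_3 = w_3 + 2.9104·e_1 + 3.3955·e_2 = (0.0000, -3.0000, 0.0000).
r_{33} = ‖u_3‖ = 3.0000.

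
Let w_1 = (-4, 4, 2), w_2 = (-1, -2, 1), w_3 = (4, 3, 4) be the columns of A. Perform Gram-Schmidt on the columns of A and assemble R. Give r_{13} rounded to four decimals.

r_{13} = 0.6667

w_1 = (-4, 4, 2); ‖w_1‖ = 6.0000, so q_1 = (-0.6667, 0.6667, 0.3333).
r_{13} = q_1·w_3 = 0.6667.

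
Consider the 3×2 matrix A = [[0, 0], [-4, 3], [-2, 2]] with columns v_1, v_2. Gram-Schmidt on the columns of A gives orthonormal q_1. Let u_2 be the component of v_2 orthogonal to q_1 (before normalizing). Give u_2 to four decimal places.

u_2 = (0.0000, -0.2000, 0.4000)

q_1 = v_1/‖v_1‖ = (0, -4, -2)/4.4721 = (0.0000, -0.8944, -0.4472).
r_{12} = q_1·v_2 = -3.5777.
u_2 = v_2 + 3.5777·q_1 = (0.0000, -0.2000, 0.4000).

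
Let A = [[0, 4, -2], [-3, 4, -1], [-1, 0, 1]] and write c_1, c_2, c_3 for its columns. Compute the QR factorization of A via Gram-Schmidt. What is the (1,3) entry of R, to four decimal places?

r_{13} = 0.6325

c_1 = (0, -3, -1); ‖c_1‖ = 3.1623, so q_1 = (0.0000, -0.9487, -0.3162).
r_{13} = q_1·c_3 = 0.6325.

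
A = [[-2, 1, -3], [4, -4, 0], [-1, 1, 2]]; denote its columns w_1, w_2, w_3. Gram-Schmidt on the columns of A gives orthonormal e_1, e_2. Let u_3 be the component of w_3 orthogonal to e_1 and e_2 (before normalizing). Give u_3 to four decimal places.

w_1 = (-2, 4, -1); ‖w_1‖ = 4.5826, so e_1 = (-0.4364, 0.8729, -0.2182).
e_1·w_2 = (-0.4364)·1 + 0.8729·(-4) + (-0.2182)·1 = -4.1461.
u_2 = w_2 + 4.1461·e_1 = (-0.8095, -0.3810, 0.0952).
‖u_2‖ = 0.8997, so e_2 = (-0.8997, -0.4234, 0.1059).
e_1·w_3 = (-0.4364)·(-3) + 0.8729·0 + (-0.2182)·2 = 0.8729; e_2·w_3 = (-0.8997)·(-3) + (-0.4234)·0 + 0.1059·2 = 2.9109.
u_3 = w_3 − 0.8729·e_1 − 2.9109·e_2 = (0.0000, 0.4706, 1.8824).

u_3 = (0.0000, 0.4706, 1.8824)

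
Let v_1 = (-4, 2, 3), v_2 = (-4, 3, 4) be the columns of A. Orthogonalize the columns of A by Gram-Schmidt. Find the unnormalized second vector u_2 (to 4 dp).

u_2 = (0.6897, 0.6552, 0.4828)

v_1 = (-4, 2, 3); ‖v_1‖ = 5.3852, so q_1 = (-0.7428, 0.3714, 0.5571).
q_1·v_2 = (-0.7428)·(-4) + 0.3714·3 + 0.5571·4 = 6.3136.
u_2 = v_2 − 6.3136·q_1 = (0.6897, 0.6552, 0.4828).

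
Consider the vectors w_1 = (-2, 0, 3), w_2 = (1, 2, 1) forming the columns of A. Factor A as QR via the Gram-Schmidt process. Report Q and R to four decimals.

q_1 = w_1/‖w_1‖ = (-2, 0, 3)/3.6056 = (-0.5547, 0.0000, 0.8321).
r_{12} = q_1·w_2 = 0.2774.
u_2 = w_2 − 0.2774·q_1 = (1.1538, 2.0000, 0.7692).
‖u_2‖ = 2.4337, so q_2 = (0.4741, 0.8218, 0.3161).

Q = [[-0.5547, 0.4741], [0.0000, 0.8218], [0.8321, 0.3161]], R = [[3.6056, 0.2774], [0.0000, 2.4337]]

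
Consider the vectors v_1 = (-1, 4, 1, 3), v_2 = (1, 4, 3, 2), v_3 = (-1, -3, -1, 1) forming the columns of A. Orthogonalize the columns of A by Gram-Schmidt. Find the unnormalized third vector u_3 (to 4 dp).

e_1 = v_1/‖v_1‖ = (-1, 4, 1, 3)/5.1962 = (-0.1925, 0.7698, 0.1925, 0.5774).
r_{12} = e_1·v_2 = 4.6188.
u_2 = v_2 − 4.6188·e_1 = (1.8889, 0.4444, 2.1111, -0.6667).
‖u_2‖ = 2.9439, so e_2 = (0.6416, 0.1510, 0.7171, -0.2265).
r_{13} = e_1·v_3 = -1.7321; r_{23} = e_2·v_3 = -2.0381.
u_3 = v_3 + 1.7321·e_1 + 2.0381·e_2 = (-0.0256, -1.3590, 0.7949, 1.5385).

u_3 = (-0.0256, -1.3590, 0.7949, 1.5385)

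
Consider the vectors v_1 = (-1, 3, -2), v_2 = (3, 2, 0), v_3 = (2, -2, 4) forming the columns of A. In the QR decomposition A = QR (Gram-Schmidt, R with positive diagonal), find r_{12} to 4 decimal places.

v_1 = (-1, 3, -2); ‖v_1‖ = 3.7417, so q_1 = (-0.2673, 0.8018, -0.5345).
r_{12} = q_1·v_2 = 0.8018.

r_{12} = 0.8018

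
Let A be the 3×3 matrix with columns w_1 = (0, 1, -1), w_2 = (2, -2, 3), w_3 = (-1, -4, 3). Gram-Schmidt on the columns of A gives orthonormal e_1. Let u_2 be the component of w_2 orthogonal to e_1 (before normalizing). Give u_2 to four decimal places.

u_2 = (2.0000, 0.5000, 0.5000)

w_1 = (0, 1, -1); ‖w_1‖ = 1.4142, so e_1 = (0.0000, 0.7071, -0.7071).
e_1·w_2 = 0.0000·2 + 0.7071·(-2) + (-0.7071)·3 = -3.5355.
u_2 = w_2 + 3.5355·e_1 = (2.0000, 0.5000, 0.5000).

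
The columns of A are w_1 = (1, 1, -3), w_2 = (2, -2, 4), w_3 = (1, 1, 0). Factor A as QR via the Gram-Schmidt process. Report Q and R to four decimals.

w_1 = (1, 1, -3); ‖w_1‖ = 3.3166, so q_1 = (0.3015, 0.3015, -0.9045).
q_1·w_2 = 0.3015·2 + 0.3015·(-2) + (-0.9045)·4 = -3.6181.
u_2 = w_2 + 3.6181·q_1 = (3.0909, -0.9091, 0.7273).
‖u_2‖ = 3.3029, so q_2 = (0.9358, -0.2752, 0.2202).
q_1·w_3 = 0.3015·1 + 0.3015·1 + (-0.9045)·0 = 0.6030; q_2·w_3 = 0.9358·1 + (-0.2752)·1 + 0.2202·0 = 0.6606.
u_3 = w_3 − 0.6030·q_1 − 0.6606·q_2 = (0.2000, 1.0000, 0.4000).
‖u_3‖ = 1.0954, so q_3 = (0.1826, 0.9129, 0.3651).

Q = [[0.3015, 0.9358, 0.1826], [0.3015, -0.2752, 0.9129], [-0.9045, 0.2202, 0.3651]], R = [[3.3166, -3.6181, 0.6030], [0.0000, 3.3029, 0.6606], [0.0000, 0.0000, 1.0954]]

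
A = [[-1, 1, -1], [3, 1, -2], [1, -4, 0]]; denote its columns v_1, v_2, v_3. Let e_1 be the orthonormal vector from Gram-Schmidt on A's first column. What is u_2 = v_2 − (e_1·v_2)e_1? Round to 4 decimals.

e_1 = v_1/‖v_1‖ = (-1, 3, 1)/3.3166 = (-0.3015, 0.9045, 0.3015).
r_{12} = e_1·v_2 = -0.6030.
u_2 = v_2 + 0.6030·e_1 = (0.8182, 1.5455, -3.8182).

u_2 = (0.8182, 1.5455, -3.8182)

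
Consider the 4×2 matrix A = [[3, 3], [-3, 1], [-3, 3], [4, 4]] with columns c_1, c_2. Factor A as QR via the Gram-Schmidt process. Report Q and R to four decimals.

Q = [[0.4575, 0.3755], [-0.4575, 0.3421], [-0.4575, 0.7009], [0.6100, 0.5007]], R = [[6.5574, 1.9825], [0.0000, 5.5740]]

c_1 = (3, -3, -3, 4); ‖c_1‖ = 6.5574, so e_1 = (0.4575, -0.4575, -0.4575, 0.6100).
e_1·c_2 = 0.4575·3 + (-0.4575)·1 + (-0.4575)·3 + 0.6100·4 = 1.9825.
u_2 = c_2 − 1.9825·e_1 = (2.0930, 1.9070, 3.9070, 2.7907).
‖u_2‖ = 5.5740, so e_2 = (0.3755, 0.3421, 0.7009, 0.5007).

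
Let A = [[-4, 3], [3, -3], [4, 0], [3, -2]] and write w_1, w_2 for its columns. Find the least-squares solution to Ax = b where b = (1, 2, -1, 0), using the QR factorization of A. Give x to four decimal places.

e_1 = w_1/‖w_1‖ = (-4, 3, 4, 3)/7.0711 = (-0.5657, 0.4243, 0.5657, 0.4243).
r_{12} = e_1·w_2 = -3.8184.
u_2 = w_2 + 3.8184·e_1 = (0.8400, -1.3800, 2.1600, -0.3800).
‖u_2‖ = 2.7240, so e_2 = (0.3084, -0.5066, 0.7930, -0.1395).
Qᵀb = (-0.2828, -1.4978).
Back-substitute: x_2 = -1.4978/2.7240 = -0.5499.
x_1 = (-0.2828 + 3.8184·(-0.5499))/7.0711 = -0.3369.

x = (-0.3369, -0.5499)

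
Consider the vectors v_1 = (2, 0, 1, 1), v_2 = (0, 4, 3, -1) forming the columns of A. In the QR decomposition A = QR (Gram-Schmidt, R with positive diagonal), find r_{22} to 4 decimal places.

v_1 = (2, 0, 1, 1); ‖v_1‖ = 2.4495, so e_1 = (0.8165, 0.0000, 0.4082, 0.4082).
e_1·v_2 = 0.8165·0 + 0.0000·4 + 0.4082·3 + 0.4082·(-1) = 0.8165.
u_2 = v_2 − 0.8165·e_1 = (-0.6667, 4.0000, 2.6667, -1.3333).
r_{22} = ‖u_2‖ = 5.0332.

r_{22} = 5.0332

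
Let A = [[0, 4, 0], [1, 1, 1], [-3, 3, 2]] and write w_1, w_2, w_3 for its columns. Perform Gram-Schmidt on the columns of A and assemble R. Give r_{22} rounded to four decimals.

r_{22} = 4.4272

e_1 = w_1/‖w_1‖ = (0, 1, -3)/3.1623 = (0.0000, 0.3162, -0.9487).
r_{12} = e_1·w_2 = -2.5298.
u_2 = w_2 + 2.5298·e_1 = (4.0000, 1.8000, 0.6000).
r_{22} = ‖u_2‖ = 4.4272.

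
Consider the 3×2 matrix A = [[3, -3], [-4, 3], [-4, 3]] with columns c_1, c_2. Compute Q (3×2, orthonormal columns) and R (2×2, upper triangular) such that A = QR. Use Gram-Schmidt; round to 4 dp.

Q = [[0.4685, -0.8835], [-0.6247, -0.3313], [-0.6247, -0.3313]], R = [[6.4031, -5.1537], [0.0000, 0.6626]]

q_1 = c_1/‖c_1‖ = (3, -4, -4)/6.4031 = (0.4685, -0.6247, -0.6247).
r_{12} = q_1·c_2 = -5.1537.
u_2 = c_2 + 5.1537·q_1 = (-0.5854, -0.2195, -0.2195).
‖u_2‖ = 0.6626, so q_2 = (-0.8835, -0.3313, -0.3313).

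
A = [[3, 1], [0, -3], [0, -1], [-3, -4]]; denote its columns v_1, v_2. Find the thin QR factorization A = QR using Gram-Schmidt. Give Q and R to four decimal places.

Q = [[0.7071, -0.3939], [0.0000, -0.7878], [0.0000, -0.2626], [-0.7071, -0.3939]], R = [[4.2426, 3.5355], [0.0000, 3.8079]]

v_1 = (3, 0, 0, -3); ‖v_1‖ = 4.2426, so q_1 = (0.7071, 0.0000, 0.0000, -0.7071).
q_1·v_2 = 0.7071·1 + 0.0000·(-3) + 0.0000·(-1) + (-0.7071)·(-4) = 3.5355.
u_2 = v_2 − 3.5355·q_1 = (-1.5000, -3.0000, -1.0000, -1.5000).
‖u_2‖ = 3.8079, so q_2 = (-0.3939, -0.7878, -0.2626, -0.3939).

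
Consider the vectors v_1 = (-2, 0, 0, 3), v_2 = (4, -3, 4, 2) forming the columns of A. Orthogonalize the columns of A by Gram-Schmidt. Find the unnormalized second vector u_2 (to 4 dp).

v_1 = (-2, 0, 0, 3); ‖v_1‖ = 3.6056, so q_1 = (-0.5547, 0.0000, 0.0000, 0.8321).
q_1·v_2 = (-0.5547)·4 + 0.0000·(-3) + 0.0000·4 + 0.8321·2 = -0.5547.
u_2 = v_2 + 0.5547·q_1 = (3.6923, -3.0000, 4.0000, 2.4615).

u_2 = (3.6923, -3.0000, 4.0000, 2.4615)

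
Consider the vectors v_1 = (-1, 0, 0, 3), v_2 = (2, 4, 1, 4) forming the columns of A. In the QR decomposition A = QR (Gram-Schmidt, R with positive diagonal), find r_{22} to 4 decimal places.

v_1 = (-1, 0, 0, 3); ‖v_1‖ = 3.1623, so e_1 = (-0.3162, 0.0000, 0.0000, 0.9487).
e_1·v_2 = (-0.3162)·2 + 0.0000·4 + 0.0000·1 + 0.9487·4 = 3.1623.
u_2 = v_2 − 3.1623·e_1 = (3.0000, 4.0000, 1.0000, 1.0000).
r_{22} = ‖u_2‖ = 5.1962.

r_{22} = 5.1962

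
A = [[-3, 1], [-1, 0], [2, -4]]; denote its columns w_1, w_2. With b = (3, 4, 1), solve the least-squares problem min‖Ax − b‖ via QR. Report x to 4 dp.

e_1 = w_1/‖w_1‖ = (-3, -1, 2)/3.7417 = (-0.8018, -0.2673, 0.5345).
r_{12} = e_1·w_2 = -2.9399.
u_2 = w_2 + 2.9399·e_1 = (-1.3571, -0.7857, -2.4286).
‖u_2‖ = 2.8909, so e_2 = (-0.4695, -0.2718, -0.8401).
Qᵀb = (-2.9399, -3.3356).
Back-substitute: x_2 = -3.3356/2.8909 = -1.1538.
x_1 = (-2.9399 + 2.9399·(-1.1538))/3.7417 = -1.6923.

x = (-1.6923, -1.1538)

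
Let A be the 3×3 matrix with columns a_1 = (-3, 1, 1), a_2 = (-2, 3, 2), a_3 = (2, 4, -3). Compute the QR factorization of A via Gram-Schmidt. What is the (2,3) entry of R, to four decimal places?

a_1 = (-3, 1, 1); ‖a_1‖ = 3.3166, so e_1 = (-0.9045, 0.3015, 0.3015).
e_1·a_2 = (-0.9045)·(-2) + 0.3015·3 + 0.3015·2 = 3.3166.
u_2 = a_2 − 3.3166·e_1 = (1.0000, 2.0000, 1.0000).
‖u_2‖ = 2.4495, so e_2 = (0.4082, 0.8165, 0.4082).
r_{23} = e_2·a_3 = 2.8577.

r_{23} = 2.8577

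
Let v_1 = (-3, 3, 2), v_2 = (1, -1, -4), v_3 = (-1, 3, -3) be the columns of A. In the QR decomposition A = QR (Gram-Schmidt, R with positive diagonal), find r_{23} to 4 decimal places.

r_{23} = 3.9196

v_1 = (-3, 3, 2); ‖v_1‖ = 4.6904, so e_1 = (-0.6396, 0.6396, 0.4264).
e_1·v_2 = (-0.6396)·1 + 0.6396·(-1) + 0.4264·(-4) = -2.9848.
u_2 = v_2 + 2.9848·e_1 = (-0.9091, 0.9091, -2.7273).
‖u_2‖ = 3.0151, so e_2 = (-0.3015, 0.3015, -0.9045).
r_{23} = e_2·v_3 = 3.9196.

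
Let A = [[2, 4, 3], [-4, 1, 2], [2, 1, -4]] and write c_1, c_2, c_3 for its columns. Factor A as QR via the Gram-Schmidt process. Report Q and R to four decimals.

Q = [[0.4082, 0.8616, 0.3015], [-0.8165, 0.4924, -0.3015], [0.4082, 0.1231, -0.9045]], R = [[4.8990, 1.2247, -2.0412], [0.0000, 4.0620, 3.0773], [0.0000, 0.0000, 3.9196]]

c_1 = (2, -4, 2); ‖c_1‖ = 4.8990, so e_1 = (0.4082, -0.8165, 0.4082).
e_1·c_2 = 0.4082·4 + (-0.8165)·1 + 0.4082·1 = 1.2247.
u_2 = c_2 − 1.2247·e_1 = (3.5000, 2.0000, 0.5000).
‖u_2‖ = 4.0620, so e_2 = (0.8616, 0.4924, 0.1231).
e_1·c_3 = 0.4082·3 + (-0.8165)·2 + 0.4082·(-4) = -2.0412; e_2·c_3 = 0.8616·3 + 0.4924·2 + 0.1231·(-4) = 3.0773.
u_3 = c_3 + 2.0412·e_1 − 3.0773·e_2 = (1.1818, -1.1818, -3.5455).
‖u_3‖ = 3.9196, so e_3 = (0.3015, -0.3015, -0.9045).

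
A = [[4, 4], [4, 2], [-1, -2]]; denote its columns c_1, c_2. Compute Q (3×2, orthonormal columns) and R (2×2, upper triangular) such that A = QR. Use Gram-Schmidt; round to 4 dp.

Q = [[0.6963, 0.4526], [0.6963, -0.6142], [-0.1741, -0.6465]], R = [[5.7446, 4.5260], [0.0000, 1.8749]]

e_1 = c_1/‖c_1‖ = (4, 4, -1)/5.7446 = (0.6963, 0.6963, -0.1741).
r_{12} = e_1·c_2 = 4.5260.
u_2 = c_2 − 4.5260·e_1 = (0.8485, -1.1515, -1.2121).
‖u_2‖ = 1.8749, so e_2 = (0.4526, -0.6142, -0.6465).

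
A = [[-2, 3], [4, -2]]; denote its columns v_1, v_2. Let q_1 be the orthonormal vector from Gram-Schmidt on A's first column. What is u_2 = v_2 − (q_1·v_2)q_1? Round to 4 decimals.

v_1 = (-2, 4); ‖v_1‖ = 4.4721, so q_1 = (-0.4472, 0.8944).
q_1·v_2 = (-0.4472)·3 + 0.8944·(-2) = -3.1305.
u_2 = v_2 + 3.1305·q_1 = (1.6000, 0.8000).

u_2 = (1.6000, 0.8000)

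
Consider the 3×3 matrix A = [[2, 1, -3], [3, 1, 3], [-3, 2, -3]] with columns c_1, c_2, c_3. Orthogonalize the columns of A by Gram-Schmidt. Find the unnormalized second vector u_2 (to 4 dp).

u_2 = (1.0909, 1.1364, 1.8636)

c_1 = (2, 3, -3); ‖c_1‖ = 4.6904, so e_1 = (0.4264, 0.6396, -0.6396).
e_1·c_2 = 0.4264·1 + 0.6396·1 + (-0.6396)·2 = -0.2132.
u_2 = c_2 + 0.2132·e_1 = (1.0909, 1.1364, 1.8636).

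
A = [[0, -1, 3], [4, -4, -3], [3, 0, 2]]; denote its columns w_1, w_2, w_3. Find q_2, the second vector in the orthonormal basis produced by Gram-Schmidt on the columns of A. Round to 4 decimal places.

w_1 = (0, 4, 3); ‖w_1‖ = 5.0000, so q_1 = (0.0000, 0.8000, 0.6000).
q_1·w_2 = 0.0000·(-1) + 0.8000·(-4) + 0.6000·0 = -3.2000.
u_2 = w_2 + 3.2000·q_1 = (-1.0000, -1.4400, 1.9200).
‖u_2‖ = 2.6000, so q_2 = (-0.3846, -0.5538, 0.7385).

q_2 = (-0.3846, -0.5538, 0.7385)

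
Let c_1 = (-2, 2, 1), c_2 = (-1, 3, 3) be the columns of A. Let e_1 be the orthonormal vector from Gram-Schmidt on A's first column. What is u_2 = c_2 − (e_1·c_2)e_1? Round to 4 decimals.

u_2 = (1.4444, 0.5556, 1.7778)

c_1 = (-2, 2, 1); ‖c_1‖ = 3.0000, so e_1 = (-0.6667, 0.6667, 0.3333).
e_1·c_2 = (-0.6667)·(-1) + 0.6667·3 + 0.3333·3 = 3.6667.
u_2 = c_2 − 3.6667·e_1 = (1.4444, 0.5556, 1.7778).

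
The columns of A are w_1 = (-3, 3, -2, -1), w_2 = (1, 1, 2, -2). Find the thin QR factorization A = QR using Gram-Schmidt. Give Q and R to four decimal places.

w_1 = (-3, 3, -2, -1); ‖w_1‖ = 4.7958, so e_1 = (-0.6255, 0.6255, -0.4170, -0.2085).
e_1·w_2 = (-0.6255)·1 + 0.6255·1 + (-0.4170)·2 + (-0.2085)·(-2) = -0.4170.
u_2 = w_2 + 0.4170·e_1 = (0.7391, 1.2609, 1.8261, -2.0870).
‖u_2‖ = 3.1347, so e_2 = (0.2358, 0.4022, 0.5825, -0.6658).

Q = [[-0.6255, 0.2358], [0.6255, 0.4022], [-0.4170, 0.5825], [-0.2085, -0.6658]], R = [[4.7958, -0.4170], [0.0000, 3.1347]]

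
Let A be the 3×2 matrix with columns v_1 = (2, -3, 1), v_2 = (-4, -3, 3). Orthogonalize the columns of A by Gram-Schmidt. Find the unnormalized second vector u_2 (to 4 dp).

u_2 = (-4.5714, -2.1429, 2.7143)

q_1 = v_1/‖v_1‖ = (2, -3, 1)/3.7417 = (0.5345, -0.8018, 0.2673).
r_{12} = q_1·v_2 = 1.0690.
u_2 = v_2 − 1.0690·q_1 = (-4.5714, -2.1429, 2.7143).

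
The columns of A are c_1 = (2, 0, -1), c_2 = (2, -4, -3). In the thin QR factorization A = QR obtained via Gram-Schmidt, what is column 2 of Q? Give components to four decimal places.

c_1 = (2, 0, -1); ‖c_1‖ = 2.2361, so e_1 = (0.8944, 0.0000, -0.4472).
e_1·c_2 = 0.8944·2 + 0.0000·(-4) + (-0.4472)·(-3) = 3.1305.
u_2 = c_2 − 3.1305·e_1 = (-0.8000, -4.0000, -1.6000).
‖u_2‖ = 4.3818, so e_2 = (-0.1826, -0.9129, -0.3651).

e_2 = (-0.1826, -0.9129, -0.3651)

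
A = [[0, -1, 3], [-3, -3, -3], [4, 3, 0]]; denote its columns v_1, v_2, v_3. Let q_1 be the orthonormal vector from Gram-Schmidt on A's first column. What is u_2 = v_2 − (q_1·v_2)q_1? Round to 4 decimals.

v_1 = (0, -3, 4); ‖v_1‖ = 5.0000, so q_1 = (0.0000, -0.6000, 0.8000).
q_1·v_2 = 0.0000·(-1) + (-0.6000)·(-3) + 0.8000·3 = 4.2000.
u_2 = v_2 − 4.2000·q_1 = (-1.0000, -0.4800, -0.3600).

u_2 = (-1.0000, -0.4800, -0.3600)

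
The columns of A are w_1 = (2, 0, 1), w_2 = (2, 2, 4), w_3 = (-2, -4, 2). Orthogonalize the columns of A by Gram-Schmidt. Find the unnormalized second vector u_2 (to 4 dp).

u_2 = (-1.2000, 2.0000, 2.4000)

e_1 = w_1/‖w_1‖ = (2, 0, 1)/2.2361 = (0.8944, 0.0000, 0.4472).
r_{12} = e_1·w_2 = 3.5777.
u_2 = w_2 − 3.5777·e_1 = (-1.2000, 2.0000, 2.4000).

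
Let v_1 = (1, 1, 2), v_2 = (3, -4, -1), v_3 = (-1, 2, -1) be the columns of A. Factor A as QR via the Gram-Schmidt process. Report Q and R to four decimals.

Q = [[0.4082, 0.7071, 0.5774], [0.4082, -0.7071, 0.5774], [0.8165, 0.0000, -0.5774]], R = [[2.4495, -1.2247, -0.4082], [0.0000, 4.9497, -2.1213], [0.0000, 0.0000, 1.1547]]

v_1 = (1, 1, 2); ‖v_1‖ = 2.4495, so e_1 = (0.4082, 0.4082, 0.8165).
e_1·v_2 = 0.4082·3 + 0.4082·(-4) + 0.8165·(-1) = -1.2247.
u_2 = v_2 + 1.2247·e_1 = (3.5000, -3.5000, 0.0000).
‖u_2‖ = 4.9497, so e_2 = (0.7071, -0.7071, 0.0000).
e_1·v_3 = 0.4082·(-1) + 0.4082·2 + 0.8165·(-1) = -0.4082; e_2·v_3 = 0.7071·(-1) + (-0.7071)·2 + 0.0000·(-1) = -2.1213.
u_3 = v_3 + 0.4082·e_1 + 2.1213·e_2 = (0.6667, 0.6667, -0.6667).
‖u_3‖ = 1.1547, so e_3 = (0.5774, 0.5774, -0.5774).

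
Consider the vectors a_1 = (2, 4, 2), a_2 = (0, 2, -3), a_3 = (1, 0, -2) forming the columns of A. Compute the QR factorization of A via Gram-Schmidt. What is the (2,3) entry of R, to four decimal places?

e_1 = a_1/‖a_1‖ = (2, 4, 2)/4.8990 = (0.4082, 0.8165, 0.4082).
r_{12} = e_1·a_2 = 0.4082.
u_2 = a_2 − 0.4082·e_1 = (-0.1667, 1.6667, -3.1667).
‖u_2‖ = 3.5824, so e_2 = (-0.0465, 0.4652, -0.8840).
r_{23} = e_2·a_3 = 1.7214.

r_{23} = 1.7214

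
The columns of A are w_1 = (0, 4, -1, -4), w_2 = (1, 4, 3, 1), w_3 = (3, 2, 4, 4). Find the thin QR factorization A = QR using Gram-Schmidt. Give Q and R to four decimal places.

Q = [[0.0000, 0.2018, 0.9725], [0.6963, 0.5872, -0.0734], [-0.1741, 0.6606, -0.2202], [-0.6963, 0.4220, -0.0183]], R = [[5.7446, 1.5667, -2.0889], [0.0000, 4.9543, 6.1103], [0.0000, 0.0000, 1.8166]]

w_1 = (0, 4, -1, -4); ‖w_1‖ = 5.7446, so e_1 = (0.0000, 0.6963, -0.1741, -0.6963).
e_1·w_2 = 0.0000·1 + 0.6963·4 + (-0.1741)·3 + (-0.6963)·1 = 1.5667.
u_2 = w_2 − 1.5667·e_1 = (1.0000, 2.9091, 3.2727, 2.0909).
‖u_2‖ = 4.9543, so e_2 = (0.2018, 0.5872, 0.6606, 0.4220).
e_1·w_3 = 0.0000·3 + 0.6963·2 + (-0.1741)·4 + (-0.6963)·4 = -2.0889; e_2·w_3 = 0.2018·3 + 0.5872·2 + 0.6606·4 + 0.4220·4 = 6.1103.
u_3 = w_3 + 2.0889·e_1 − 6.1103·e_2 = (1.7667, -0.1333, -0.4000, -0.0333).
‖u_3‖ = 1.8166, so e_3 = (0.9725, -0.0734, -0.2202, -0.0183).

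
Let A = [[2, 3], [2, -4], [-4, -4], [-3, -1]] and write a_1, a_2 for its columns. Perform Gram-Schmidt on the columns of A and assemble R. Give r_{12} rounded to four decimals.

a_1 = (2, 2, -4, -3); ‖a_1‖ = 5.7446, so q_1 = (0.3482, 0.3482, -0.6963, -0.5222).
r_{12} = q_1·a_2 = 2.9593.

r_{12} = 2.9593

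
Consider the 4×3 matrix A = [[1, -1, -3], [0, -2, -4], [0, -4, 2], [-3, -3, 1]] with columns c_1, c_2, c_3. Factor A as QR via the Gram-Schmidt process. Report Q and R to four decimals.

Q = [[0.3162, -0.3705, -0.4034], [0.0000, -0.4117, -0.7126], [0.0000, -0.8234, 0.5580], [-0.9487, -0.1235, -0.1345]], R = [[3.1623, 2.5298, -1.8974], [0.0000, 4.8580, 0.9881], [0.0000, 0.0000, 5.0422]]

q_1 = c_1/‖c_1‖ = (1, 0, 0, -3)/3.1623 = (0.3162, 0.0000, 0.0000, -0.9487).
r_{12} = q_1·c_2 = 2.5298.
u_2 = c_2 − 2.5298·q_1 = (-1.8000, -2.0000, -4.0000, -0.6000).
‖u_2‖ = 4.8580, so q_2 = (-0.3705, -0.4117, -0.8234, -0.1235).
r_{13} = q_1·c_3 = -1.8974; r_{23} = q_2·c_3 = 0.9881.
u_3 = c_3 + 1.8974·q_1 − 0.9881·q_2 = (-2.0339, -3.5932, 2.8136, -0.6780).
‖u_3‖ = 5.0422, so q_3 = (-0.4034, -0.7126, 0.5580, -0.1345).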